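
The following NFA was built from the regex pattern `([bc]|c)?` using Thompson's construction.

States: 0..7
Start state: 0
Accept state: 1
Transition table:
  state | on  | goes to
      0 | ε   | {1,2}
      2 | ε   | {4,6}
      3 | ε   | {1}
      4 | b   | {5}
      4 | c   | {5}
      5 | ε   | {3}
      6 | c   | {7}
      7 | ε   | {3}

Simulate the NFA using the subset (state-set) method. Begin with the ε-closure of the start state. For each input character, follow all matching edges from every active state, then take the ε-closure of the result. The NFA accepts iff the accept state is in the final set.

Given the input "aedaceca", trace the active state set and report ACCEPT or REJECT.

initial (ε-close {0}): {0,1,2,4,6}
'a' @ 1: {}  — dead — no transitions
rest 'edaceca' ignored (set empty)
after full input: {}  (accept=1 not in)

Answer: REJECT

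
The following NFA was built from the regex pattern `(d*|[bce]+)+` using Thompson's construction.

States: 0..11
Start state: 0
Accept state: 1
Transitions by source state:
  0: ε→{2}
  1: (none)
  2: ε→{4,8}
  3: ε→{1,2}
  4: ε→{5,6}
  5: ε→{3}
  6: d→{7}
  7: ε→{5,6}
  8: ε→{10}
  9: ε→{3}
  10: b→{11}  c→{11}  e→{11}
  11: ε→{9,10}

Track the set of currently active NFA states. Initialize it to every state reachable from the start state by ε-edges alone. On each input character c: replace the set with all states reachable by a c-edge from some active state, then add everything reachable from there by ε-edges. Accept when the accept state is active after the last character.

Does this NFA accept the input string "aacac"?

Answer: REJECT

Trace:
start: ε-closure({0}) = {0,1,2,3,4,5,6,8,10}
'a' @ 1: {}  — state set empty
rest 'acac' ignored (set empty)
after full input: {}  (accept=1 not in)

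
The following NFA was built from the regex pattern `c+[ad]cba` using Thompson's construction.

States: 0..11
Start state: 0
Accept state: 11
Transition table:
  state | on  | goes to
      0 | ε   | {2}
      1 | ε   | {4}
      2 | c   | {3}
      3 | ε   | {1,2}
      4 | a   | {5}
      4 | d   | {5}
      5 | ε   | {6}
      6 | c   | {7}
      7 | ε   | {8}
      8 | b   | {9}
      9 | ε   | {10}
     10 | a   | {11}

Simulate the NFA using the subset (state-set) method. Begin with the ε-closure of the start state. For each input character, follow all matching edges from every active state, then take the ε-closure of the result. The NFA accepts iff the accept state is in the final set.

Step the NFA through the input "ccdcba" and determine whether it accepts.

S₀ = ε-closure({0}) = {0,2}
'c' @ 1: {1,2,3,4}
'c' @ 2: {1,2,3,4}
'd' @ 3: {5,6}
'c' @ 4: {7,8}
'b' @ 5: {9,10}
'a' @ 6: {11}  (accept∈set)
end set {11} — state 11 in

Answer: ACCEPT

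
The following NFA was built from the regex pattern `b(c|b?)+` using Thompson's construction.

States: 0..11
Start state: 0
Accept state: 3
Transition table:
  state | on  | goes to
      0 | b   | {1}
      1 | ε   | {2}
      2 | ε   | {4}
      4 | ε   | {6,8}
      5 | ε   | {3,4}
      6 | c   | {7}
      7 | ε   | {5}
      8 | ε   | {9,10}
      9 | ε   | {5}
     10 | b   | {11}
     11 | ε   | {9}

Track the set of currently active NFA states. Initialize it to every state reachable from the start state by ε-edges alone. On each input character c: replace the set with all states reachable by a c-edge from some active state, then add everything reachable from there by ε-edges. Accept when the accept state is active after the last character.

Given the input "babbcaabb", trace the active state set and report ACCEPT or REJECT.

initial (ε-close {0}): {0}
'b' @ 1: {1,2,3,4,5,6,8,9,10}  [accepting]
'a' @ 2: {}  — no active states
rest 'bbcaabb' ignored (set empty)
after full input: {}  (accept=3 not in)

Answer: REJECT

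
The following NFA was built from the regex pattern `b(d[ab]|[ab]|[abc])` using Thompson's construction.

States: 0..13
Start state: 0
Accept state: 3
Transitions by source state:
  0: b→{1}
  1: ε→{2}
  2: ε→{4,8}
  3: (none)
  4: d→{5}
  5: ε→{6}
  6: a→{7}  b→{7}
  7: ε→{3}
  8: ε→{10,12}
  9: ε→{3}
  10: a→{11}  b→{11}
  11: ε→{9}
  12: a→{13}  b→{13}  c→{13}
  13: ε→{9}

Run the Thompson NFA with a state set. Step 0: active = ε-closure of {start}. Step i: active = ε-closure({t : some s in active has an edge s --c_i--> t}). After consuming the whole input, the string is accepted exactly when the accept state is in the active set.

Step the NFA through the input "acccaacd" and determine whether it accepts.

start: ε-closure({0}) = {0}
'a' @ 1: {}  — state set empty
rest 'cccaacd' ignored (set empty)
after full input: {}  (accept=3 not in)

Answer: REJECT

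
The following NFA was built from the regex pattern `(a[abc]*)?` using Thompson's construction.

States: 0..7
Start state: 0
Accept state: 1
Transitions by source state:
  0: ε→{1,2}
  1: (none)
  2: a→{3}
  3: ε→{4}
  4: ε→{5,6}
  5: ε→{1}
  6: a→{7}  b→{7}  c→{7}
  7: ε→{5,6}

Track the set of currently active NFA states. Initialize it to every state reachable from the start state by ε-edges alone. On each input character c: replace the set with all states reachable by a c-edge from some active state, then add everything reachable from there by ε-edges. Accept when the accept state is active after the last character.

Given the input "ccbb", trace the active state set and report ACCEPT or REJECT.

start: ε-closure({0}) = {0,1,2}
'c' @ 1: {}  — state set empty
rest 'cbb' ignored (set empty)
final: {}; accept 1 not in set

Answer: REJECT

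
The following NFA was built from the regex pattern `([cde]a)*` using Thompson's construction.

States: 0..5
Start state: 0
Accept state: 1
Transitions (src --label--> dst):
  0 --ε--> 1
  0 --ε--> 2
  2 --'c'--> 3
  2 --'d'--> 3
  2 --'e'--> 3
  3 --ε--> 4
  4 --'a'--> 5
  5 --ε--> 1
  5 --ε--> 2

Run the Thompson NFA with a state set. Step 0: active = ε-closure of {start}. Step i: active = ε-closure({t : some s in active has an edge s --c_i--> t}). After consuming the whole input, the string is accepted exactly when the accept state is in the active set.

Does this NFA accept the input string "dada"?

initial (ε-close {0}): {0,1,2}
'd' @ 1: {3,4}
'a' @ 2: {1,2,5}  ✓accept
'd' @ 3: {3,4}
'a' @ 4: {1,2,5}  ✓accept
after full input: {1,2,5}  (accept=1 in)

Answer: ACCEPT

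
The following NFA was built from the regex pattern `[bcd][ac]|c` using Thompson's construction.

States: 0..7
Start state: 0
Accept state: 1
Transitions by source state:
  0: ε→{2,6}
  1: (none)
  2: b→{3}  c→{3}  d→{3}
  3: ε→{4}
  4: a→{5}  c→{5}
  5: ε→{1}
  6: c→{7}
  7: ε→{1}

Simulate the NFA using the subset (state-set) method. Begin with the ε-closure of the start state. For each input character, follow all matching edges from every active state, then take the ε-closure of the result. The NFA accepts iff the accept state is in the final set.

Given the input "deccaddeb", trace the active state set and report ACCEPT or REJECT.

Answer: REJECT

Steps:
S₀ = ε-closure({0}) = {0,2,6}
'd' @ 1: {3,4}
'e' @ 2: {}  — no active states
rest 'ccaddeb' ignored (set empty)
final: {}; accept 1 not in set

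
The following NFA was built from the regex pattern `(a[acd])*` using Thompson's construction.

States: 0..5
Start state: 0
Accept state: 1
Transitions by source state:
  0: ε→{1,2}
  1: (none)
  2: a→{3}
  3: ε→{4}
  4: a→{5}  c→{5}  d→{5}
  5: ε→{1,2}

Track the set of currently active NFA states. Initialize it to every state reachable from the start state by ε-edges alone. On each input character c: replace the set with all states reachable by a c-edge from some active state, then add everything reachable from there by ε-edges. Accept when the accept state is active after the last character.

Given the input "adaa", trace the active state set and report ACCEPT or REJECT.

Answer: ACCEPT

Trace:
S₀ = ε-closure({0}) = {0,1,2}
'a' @ 1: {3,4}
'd' @ 2: {1,2,5}  ✓accept
'a' @ 3: {3,4}
'a' @ 4: {1,2,5}  ✓accept
final: {1,2,5}; accept 1 in set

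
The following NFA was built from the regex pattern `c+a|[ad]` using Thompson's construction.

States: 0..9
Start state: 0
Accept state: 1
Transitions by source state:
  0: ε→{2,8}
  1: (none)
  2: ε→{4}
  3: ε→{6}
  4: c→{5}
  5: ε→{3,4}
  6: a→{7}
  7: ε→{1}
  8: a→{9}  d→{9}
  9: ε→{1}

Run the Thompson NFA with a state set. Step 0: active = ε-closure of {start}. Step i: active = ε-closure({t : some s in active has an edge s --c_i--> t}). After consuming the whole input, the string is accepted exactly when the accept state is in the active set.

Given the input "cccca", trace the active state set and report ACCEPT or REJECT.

start: ε-closure({0}) = {0,2,4,8}
'c' @ 1: {3,4,5,6}
'c' @ 2: {3,4,5,6}
'c' @ 3: {3,4,5,6}
'c' @ 4: {3,4,5,6}
'a' @ 5: {1,7}  ✓accept
end set {1,7} — state 1 in

Answer: ACCEPT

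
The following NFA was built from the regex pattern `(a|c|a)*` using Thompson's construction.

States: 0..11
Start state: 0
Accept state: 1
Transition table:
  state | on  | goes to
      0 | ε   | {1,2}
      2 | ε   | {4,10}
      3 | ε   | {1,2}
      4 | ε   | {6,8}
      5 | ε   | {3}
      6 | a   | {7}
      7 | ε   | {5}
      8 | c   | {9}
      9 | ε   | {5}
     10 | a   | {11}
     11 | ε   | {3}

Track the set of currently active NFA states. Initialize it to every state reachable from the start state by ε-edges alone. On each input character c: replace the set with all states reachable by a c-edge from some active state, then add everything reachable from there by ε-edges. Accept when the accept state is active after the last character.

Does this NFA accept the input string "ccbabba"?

Answer: REJECT

Trace:
S₀ = ε-closure({0}) = {0,1,2,4,6,8,10}
'c' @ 1: {1,2,3,4,5,6,8,9,10}  ✓accept
'c' @ 2: {1,2,3,4,5,6,8,9,10}  ✓accept
'b' @ 3: {}  — no active states
rest 'abba' ignored (set empty)
final: {}; accept 1 not in set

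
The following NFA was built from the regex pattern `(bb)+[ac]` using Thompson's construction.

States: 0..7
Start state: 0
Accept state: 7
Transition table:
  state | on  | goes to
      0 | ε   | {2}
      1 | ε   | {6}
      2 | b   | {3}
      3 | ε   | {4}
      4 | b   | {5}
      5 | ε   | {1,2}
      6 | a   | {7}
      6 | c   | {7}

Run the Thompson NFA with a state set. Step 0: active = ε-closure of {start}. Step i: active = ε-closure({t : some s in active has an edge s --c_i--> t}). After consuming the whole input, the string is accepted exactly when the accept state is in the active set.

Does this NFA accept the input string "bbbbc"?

initial (ε-close {0}): {0,2}
'b' @ 1: {3,4}
'b' @ 2: {1,2,5,6}
'b' @ 3: {3,4}
'b' @ 4: {1,2,5,6}
'c' @ 5: {7}  (accept∈set)
final: {7}; accept 7 in set

Answer: ACCEPT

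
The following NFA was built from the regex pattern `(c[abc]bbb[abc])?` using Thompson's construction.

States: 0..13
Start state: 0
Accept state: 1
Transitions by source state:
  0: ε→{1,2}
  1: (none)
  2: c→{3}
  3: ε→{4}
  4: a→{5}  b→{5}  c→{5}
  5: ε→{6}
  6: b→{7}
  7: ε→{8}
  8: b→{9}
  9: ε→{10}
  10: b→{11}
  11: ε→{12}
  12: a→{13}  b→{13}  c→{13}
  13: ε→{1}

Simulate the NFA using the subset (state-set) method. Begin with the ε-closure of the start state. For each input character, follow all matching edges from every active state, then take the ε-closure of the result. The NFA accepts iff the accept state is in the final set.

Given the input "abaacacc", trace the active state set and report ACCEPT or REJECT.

Answer: REJECT

Trace:
initial (ε-close {0}): {0,1,2}
'a' @ 1: {}  — no active states
rest 'baacacc' ignored (set empty)
after full input: {}  (accept=1 not in)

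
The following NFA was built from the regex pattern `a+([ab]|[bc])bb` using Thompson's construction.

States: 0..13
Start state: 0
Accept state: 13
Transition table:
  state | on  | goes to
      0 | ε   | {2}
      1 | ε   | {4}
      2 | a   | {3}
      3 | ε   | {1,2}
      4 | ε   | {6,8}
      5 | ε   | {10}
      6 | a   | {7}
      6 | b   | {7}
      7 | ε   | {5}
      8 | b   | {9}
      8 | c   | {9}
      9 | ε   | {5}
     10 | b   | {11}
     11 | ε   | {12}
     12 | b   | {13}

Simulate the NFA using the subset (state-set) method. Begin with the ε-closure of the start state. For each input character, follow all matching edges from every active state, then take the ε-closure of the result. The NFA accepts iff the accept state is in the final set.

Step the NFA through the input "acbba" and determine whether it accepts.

Answer: REJECT

Derivation:
S₀ = ε-closure({0}) = {0,2}
'a' @ 1: {1,2,3,4,6,8}
'c' @ 2: {5,9,10}
'b' @ 3: {11,12}
'b' @ 4: {13}  ✓accept
'a' @ 5: {}  — state set empty
after full input: {}  (accept=13 not in)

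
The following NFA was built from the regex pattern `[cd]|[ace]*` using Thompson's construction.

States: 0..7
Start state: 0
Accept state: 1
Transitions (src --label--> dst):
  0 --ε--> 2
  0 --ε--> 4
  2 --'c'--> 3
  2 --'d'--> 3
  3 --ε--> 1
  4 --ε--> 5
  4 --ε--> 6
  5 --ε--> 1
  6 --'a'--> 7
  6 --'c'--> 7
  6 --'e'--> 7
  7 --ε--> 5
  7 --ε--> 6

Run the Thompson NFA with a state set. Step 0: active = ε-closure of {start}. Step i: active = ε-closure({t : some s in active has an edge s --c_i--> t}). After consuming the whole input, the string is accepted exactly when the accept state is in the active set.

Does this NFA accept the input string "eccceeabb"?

Answer: REJECT

Steps:
start: ε-closure({0}) = {0,1,2,4,5,6}
'e' @ 1: {1,5,6,7}  [accepting]
'c' @ 2: {1,5,6,7}  [accepting]
'c' @ 3: {1,5,6,7}  [accepting]
'c' @ 4: {1,5,6,7}  [accepting]
'e' @ 5: {1,5,6,7}  [accepting]
'e' @ 6: {1,5,6,7}  [accepting]
'a' @ 7: {1,5,6,7}  [accepting]
'b' @ 8: {}  — state set empty
rest 'b' ignored (set empty)
final: {}; accept 1 not in set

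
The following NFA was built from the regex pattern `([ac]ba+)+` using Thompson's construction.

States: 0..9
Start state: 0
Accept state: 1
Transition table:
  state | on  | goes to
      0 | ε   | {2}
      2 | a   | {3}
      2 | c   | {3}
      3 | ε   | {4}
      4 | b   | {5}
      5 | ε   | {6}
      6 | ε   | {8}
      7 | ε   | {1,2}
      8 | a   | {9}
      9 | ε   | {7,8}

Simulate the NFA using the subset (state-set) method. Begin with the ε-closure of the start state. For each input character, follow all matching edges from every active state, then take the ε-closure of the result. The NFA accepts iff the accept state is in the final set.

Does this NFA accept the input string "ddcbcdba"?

Answer: REJECT

Steps:
start: ε-closure({0}) = {0,2}
'd' @ 1: {}  — no active states
rest 'dcbcdba' ignored (set empty)
final: {}; accept 1 not in set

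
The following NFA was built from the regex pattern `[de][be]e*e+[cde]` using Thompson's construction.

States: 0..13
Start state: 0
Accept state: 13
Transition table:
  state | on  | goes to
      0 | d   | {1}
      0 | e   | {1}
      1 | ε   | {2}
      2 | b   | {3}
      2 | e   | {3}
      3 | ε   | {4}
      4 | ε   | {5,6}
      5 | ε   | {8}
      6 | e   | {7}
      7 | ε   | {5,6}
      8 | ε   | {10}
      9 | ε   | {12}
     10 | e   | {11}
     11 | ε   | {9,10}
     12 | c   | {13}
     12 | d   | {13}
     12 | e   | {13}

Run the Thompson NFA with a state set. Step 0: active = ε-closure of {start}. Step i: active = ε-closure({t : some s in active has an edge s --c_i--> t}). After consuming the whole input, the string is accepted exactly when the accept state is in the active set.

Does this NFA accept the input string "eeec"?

S₀ = ε-closure({0}) = {0}
'e' @ 1: {1,2}
'e' @ 2: {3,4,5,6,8,10}
'e' @ 3: {5,6,7,8,9,10,11,12}
'c' @ 4: {13}  [accepting]
after full input: {13}  (accept=13 in)

Answer: ACCEPT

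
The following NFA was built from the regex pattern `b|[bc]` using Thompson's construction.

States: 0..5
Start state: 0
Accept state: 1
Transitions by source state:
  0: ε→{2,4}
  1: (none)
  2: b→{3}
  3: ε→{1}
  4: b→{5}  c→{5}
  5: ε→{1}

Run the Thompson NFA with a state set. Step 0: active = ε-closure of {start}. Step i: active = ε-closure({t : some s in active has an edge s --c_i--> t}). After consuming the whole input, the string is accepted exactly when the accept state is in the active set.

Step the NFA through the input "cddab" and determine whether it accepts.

start: ε-closure({0}) = {0,2,4}
'c' @ 1: {1,5}  ✓accept
'd' @ 2: {}  — dead — no transitions
rest 'dab' ignored (set empty)
end set {} — state 1 not in

Answer: REJECT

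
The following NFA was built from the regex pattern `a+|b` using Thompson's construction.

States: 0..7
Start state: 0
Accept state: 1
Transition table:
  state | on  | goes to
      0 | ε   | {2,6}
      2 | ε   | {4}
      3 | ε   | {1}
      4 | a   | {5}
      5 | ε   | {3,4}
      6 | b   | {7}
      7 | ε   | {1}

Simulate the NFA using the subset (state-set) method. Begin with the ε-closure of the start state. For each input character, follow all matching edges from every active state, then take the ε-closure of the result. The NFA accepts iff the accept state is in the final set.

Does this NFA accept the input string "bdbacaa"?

start: ε-closure({0}) = {0,2,4,6}
'b' @ 1: {1,7}  (accept∈set)
'd' @ 2: {}  — dead — no transitions
rest 'bacaa' ignored (set empty)
final: {}; accept 1 not in set

Answer: REJECT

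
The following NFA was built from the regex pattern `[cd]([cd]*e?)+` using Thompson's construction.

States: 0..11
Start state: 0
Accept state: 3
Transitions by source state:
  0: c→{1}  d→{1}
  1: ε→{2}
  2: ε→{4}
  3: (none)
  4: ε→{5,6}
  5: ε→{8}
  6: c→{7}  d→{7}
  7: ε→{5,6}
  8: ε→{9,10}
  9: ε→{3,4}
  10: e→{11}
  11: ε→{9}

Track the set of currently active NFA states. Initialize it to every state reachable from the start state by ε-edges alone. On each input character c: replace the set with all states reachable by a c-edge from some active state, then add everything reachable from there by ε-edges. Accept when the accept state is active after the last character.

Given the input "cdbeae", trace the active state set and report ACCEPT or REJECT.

S₀ = ε-closure({0}) = {0}
'c' @ 1: {1,2,3,4,5,6,8,9,10}  [accepting]
'd' @ 2: {3,4,5,6,7,8,9,10}  [accepting]
'b' @ 3: {}  — no active states
rest 'eae' ignored (set empty)
final: {}; accept 3 not in set

Answer: REJECT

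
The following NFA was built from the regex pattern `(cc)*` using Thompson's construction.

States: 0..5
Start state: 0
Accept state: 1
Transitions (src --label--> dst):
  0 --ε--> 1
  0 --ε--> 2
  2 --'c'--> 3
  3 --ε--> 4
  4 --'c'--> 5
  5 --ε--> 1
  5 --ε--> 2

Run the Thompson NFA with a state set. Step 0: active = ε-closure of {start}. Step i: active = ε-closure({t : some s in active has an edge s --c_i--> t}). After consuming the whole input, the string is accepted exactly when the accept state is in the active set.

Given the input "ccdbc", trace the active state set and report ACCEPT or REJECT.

start: ε-closure({0}) = {0,1,2}
'c' @ 1: {3,4}
'c' @ 2: {1,2,5}  [accepting]
'd' @ 3: {}  — no active states
rest 'bc' ignored (set empty)
end set {} — state 1 not in

Answer: REJECT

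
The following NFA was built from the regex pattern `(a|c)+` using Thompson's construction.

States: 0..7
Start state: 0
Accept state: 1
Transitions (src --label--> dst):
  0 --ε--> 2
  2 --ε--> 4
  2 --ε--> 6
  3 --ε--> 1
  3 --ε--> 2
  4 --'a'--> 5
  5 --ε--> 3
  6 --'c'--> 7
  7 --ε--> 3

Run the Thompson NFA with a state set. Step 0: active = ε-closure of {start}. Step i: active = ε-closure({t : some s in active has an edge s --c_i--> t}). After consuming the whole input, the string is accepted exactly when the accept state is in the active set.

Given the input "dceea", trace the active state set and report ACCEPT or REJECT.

initial (ε-close {0}): {0,2,4,6}
'd' @ 1: {}  — no active states
rest 'ceea' ignored (set empty)
end set {} — state 1 not in

Answer: REJECT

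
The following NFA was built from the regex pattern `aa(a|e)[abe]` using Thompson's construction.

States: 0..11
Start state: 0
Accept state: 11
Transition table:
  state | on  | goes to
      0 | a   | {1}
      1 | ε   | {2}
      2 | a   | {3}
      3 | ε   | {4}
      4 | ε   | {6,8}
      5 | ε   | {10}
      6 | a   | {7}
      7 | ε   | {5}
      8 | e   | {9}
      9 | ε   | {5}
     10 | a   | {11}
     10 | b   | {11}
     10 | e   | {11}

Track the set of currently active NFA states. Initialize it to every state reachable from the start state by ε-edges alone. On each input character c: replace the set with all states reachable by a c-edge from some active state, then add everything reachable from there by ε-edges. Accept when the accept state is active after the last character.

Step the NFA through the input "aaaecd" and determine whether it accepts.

Answer: REJECT

Derivation:
start: ε-closure({0}) = {0}
'a' @ 1: {1,2}
'a' @ 2: {3,4,6,8}
'a' @ 3: {5,7,10}
'e' @ 4: {11}  (accept∈set)
'c' @ 5: {}  — no active states
rest 'd' ignored (set empty)
end set {} — state 11 not in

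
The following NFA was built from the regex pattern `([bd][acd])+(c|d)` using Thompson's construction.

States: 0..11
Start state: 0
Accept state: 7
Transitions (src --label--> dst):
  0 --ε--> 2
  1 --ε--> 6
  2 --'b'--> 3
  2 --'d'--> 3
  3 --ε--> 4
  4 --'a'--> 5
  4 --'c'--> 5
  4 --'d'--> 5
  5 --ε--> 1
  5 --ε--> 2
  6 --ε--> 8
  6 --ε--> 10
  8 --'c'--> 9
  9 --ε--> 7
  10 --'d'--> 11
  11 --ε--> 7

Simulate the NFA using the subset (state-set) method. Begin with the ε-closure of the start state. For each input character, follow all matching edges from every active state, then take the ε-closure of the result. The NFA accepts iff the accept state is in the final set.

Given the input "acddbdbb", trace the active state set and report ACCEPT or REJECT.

S₀ = ε-closure({0}) = {0,2}
'a' @ 1: {}  — dead — no transitions
rest 'cddbdbb' ignored (set empty)
end set {} — state 7 not in

Answer: REJECT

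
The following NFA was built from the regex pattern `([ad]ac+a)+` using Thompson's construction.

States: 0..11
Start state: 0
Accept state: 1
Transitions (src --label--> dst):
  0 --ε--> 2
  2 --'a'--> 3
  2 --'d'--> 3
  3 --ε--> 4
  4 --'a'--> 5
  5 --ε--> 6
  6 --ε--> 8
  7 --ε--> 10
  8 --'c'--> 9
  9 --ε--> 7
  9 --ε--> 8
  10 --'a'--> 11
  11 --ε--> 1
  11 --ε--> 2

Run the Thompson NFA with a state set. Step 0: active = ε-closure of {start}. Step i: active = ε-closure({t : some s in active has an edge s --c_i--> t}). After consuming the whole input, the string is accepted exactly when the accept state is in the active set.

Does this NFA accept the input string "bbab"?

start: ε-closure({0}) = {0,2}
'b' @ 1: {}  — state set empty
rest 'bab' ignored (set empty)
after full input: {}  (accept=1 not in)

Answer: REJECT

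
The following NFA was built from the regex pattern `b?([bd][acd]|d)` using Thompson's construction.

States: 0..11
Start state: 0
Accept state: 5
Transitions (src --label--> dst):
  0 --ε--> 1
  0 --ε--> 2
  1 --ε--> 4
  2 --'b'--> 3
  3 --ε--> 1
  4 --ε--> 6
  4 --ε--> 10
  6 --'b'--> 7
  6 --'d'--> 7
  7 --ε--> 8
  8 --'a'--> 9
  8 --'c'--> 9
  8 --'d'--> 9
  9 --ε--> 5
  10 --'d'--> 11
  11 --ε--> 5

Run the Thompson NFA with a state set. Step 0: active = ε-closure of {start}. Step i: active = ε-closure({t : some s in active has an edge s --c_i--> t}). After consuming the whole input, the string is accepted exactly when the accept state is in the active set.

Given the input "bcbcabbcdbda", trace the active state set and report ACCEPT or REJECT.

Answer: REJECT

Steps:
initial (ε-close {0}): {0,1,2,4,6,10}
'b' @ 1: {1,3,4,6,7,8,10}
'c' @ 2: {5,9}  [accepting]
'b' @ 3: {}  — no active states
rest 'cabbcdbda' ignored (set empty)
final: {}; accept 5 not in set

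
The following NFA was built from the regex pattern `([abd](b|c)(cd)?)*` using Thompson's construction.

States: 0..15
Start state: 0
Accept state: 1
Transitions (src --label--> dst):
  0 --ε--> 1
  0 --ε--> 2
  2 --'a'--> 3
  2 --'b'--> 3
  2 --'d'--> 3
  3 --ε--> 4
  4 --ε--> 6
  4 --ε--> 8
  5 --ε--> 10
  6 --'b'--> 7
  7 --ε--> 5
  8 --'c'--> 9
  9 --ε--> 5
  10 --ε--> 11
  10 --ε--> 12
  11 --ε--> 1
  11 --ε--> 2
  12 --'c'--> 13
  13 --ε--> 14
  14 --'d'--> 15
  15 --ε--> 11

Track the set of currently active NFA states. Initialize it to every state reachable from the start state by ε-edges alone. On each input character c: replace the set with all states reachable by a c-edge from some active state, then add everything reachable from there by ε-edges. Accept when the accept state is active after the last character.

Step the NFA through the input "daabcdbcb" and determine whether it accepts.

Answer: REJECT

Trace:
start: ε-closure({0}) = {0,1,2}
'd' @ 1: {3,4,6,8}
'a' @ 2: {}  — state set empty
rest 'abcdbcb' ignored (set empty)
final: {}; accept 1 not in set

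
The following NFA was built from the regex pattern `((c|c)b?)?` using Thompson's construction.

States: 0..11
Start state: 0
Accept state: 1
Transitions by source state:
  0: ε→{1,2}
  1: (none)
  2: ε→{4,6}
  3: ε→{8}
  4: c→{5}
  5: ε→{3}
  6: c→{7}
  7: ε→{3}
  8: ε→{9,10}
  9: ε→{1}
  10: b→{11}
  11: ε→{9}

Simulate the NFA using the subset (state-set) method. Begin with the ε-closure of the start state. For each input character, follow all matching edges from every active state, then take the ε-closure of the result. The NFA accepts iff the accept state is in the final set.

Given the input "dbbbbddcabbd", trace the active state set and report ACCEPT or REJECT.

start: ε-closure({0}) = {0,1,2,4,6}
'd' @ 1: {}  — no active states
rest 'bbbbddcabbd' ignored (set empty)
after full input: {}  (accept=1 not in)

Answer: REJECT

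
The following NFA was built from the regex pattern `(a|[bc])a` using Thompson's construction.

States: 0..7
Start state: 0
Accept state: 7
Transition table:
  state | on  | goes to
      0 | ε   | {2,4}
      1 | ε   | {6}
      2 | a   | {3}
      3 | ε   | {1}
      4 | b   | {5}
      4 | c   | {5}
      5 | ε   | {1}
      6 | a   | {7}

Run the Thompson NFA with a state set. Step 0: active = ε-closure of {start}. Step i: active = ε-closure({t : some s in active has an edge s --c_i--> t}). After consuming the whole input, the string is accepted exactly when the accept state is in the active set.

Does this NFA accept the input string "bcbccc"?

Answer: REJECT

Derivation:
S₀ = ε-closure({0}) = {0,2,4}
'b' @ 1: {1,5,6}
'c' @ 2: {}  — state set empty
rest 'bccc' ignored (set empty)
final: {}; accept 7 not in set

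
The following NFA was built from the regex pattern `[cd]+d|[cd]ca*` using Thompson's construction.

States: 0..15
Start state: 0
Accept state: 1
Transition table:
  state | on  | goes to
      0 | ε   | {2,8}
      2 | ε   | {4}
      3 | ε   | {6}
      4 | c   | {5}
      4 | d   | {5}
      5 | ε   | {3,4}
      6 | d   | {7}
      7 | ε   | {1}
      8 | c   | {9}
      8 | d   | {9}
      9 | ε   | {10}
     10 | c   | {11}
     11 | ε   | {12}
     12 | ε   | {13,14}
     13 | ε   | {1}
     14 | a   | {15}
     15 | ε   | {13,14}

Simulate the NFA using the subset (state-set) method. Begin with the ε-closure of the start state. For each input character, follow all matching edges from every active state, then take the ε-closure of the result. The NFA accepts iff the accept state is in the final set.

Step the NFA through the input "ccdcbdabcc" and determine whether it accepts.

Answer: REJECT

Steps:
start: ε-closure({0}) = {0,2,4,8}
'c' @ 1: {3,4,5,6,9,10}
'c' @ 2: {1,3,4,5,6,11,12,13,14}  (accept∈set)
'd' @ 3: {1,3,4,5,6,7}  (accept∈set)
'c' @ 4: {3,4,5,6}
'b' @ 5: {}  — state set empty
rest 'dabcc' ignored (set empty)
final: {}; accept 1 not in set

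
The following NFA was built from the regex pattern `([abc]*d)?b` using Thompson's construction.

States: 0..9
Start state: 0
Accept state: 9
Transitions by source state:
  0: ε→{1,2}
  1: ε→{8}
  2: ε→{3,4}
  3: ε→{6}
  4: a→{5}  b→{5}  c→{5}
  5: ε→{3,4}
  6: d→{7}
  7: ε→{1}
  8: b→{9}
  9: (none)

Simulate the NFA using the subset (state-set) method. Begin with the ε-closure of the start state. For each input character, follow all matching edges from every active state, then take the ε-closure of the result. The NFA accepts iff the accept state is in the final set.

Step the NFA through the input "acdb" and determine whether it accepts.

Answer: ACCEPT

Steps:
S₀ = ε-closure({0}) = {0,1,2,3,4,6,8}
'a' @ 1: {3,4,5,6}
'c' @ 2: {3,4,5,6}
'd' @ 3: {1,7,8}
'b' @ 4: {9}  ✓accept
after full input: {9}  (accept=9 in)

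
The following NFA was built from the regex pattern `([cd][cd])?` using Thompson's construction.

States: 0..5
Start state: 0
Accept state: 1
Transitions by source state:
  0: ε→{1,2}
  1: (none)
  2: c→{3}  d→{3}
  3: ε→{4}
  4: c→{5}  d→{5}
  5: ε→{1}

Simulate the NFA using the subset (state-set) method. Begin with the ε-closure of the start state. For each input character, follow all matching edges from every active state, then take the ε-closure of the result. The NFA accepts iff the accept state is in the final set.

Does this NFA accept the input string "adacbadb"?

S₀ = ε-closure({0}) = {0,1,2}
'a' @ 1: {}  — dead — no transitions
rest 'dacbadb' ignored (set empty)
after full input: {}  (accept=1 not in)

Answer: REJECT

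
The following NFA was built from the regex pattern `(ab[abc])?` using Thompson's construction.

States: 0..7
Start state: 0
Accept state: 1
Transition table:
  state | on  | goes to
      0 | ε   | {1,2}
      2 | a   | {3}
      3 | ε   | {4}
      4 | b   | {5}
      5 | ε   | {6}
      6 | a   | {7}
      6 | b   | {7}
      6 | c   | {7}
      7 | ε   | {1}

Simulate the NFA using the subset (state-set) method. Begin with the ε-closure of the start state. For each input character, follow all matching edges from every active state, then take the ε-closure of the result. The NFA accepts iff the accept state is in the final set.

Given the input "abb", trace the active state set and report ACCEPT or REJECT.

initial (ε-close {0}): {0,1,2}
'a' @ 1: {3,4}
'b' @ 2: {5,6}
'b' @ 3: {1,7}  (accept∈set)
end set {1,7} — state 1 in

Answer: ACCEPT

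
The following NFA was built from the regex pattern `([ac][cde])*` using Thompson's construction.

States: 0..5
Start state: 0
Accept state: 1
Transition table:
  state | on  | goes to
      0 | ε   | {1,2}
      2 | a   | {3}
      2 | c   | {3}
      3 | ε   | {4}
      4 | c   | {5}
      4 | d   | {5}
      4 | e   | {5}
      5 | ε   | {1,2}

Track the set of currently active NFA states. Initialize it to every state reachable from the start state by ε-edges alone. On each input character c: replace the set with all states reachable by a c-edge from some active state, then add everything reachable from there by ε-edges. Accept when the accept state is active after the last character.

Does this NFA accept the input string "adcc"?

Answer: ACCEPT

Steps:
start: ε-closure({0}) = {0,1,2}
'a' @ 1: {3,4}
'd' @ 2: {1,2,5}  ✓accept
'c' @ 3: {3,4}
'c' @ 4: {1,2,5}  ✓accept
end set {1,2,5} — state 1 in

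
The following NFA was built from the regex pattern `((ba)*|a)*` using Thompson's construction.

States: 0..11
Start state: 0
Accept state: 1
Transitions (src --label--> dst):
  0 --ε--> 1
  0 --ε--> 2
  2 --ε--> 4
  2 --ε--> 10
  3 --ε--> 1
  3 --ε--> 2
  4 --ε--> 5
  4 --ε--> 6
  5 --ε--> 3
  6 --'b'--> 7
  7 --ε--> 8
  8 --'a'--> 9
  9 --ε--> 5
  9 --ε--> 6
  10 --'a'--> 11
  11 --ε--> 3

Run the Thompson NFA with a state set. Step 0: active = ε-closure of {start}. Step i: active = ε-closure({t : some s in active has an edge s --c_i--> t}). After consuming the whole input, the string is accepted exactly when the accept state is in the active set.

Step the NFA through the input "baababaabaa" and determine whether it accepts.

Answer: ACCEPT

Derivation:
S₀ = ε-closure({0}) = {0,1,2,3,4,5,6,10}
'b' @ 1: {7,8}
'a' @ 2: {1,2,3,4,5,6,9,10}  [accepting]
'a' @ 3: {1,2,3,4,5,6,10,11}  [accepting]
'b' @ 4: {7,8}
'a' @ 5: {1,2,3,4,5,6,9,10}  [accepting]
'b' @ 6: {7,8}
'a' @ 7: {1,2,3,4,5,6,9,10}  [accepting]
'a' @ 8: {1,2,3,4,5,6,10,11}  [accepting]
'b' @ 9: {7,8}
'a' @ 10: {1,2,3,4,5,6,9,10}  [accepting]
'a' @ 11: {1,2,3,4,5,6,10,11}  [accepting]
end set {1,2,3,4,5,6,10,11} — state 1 in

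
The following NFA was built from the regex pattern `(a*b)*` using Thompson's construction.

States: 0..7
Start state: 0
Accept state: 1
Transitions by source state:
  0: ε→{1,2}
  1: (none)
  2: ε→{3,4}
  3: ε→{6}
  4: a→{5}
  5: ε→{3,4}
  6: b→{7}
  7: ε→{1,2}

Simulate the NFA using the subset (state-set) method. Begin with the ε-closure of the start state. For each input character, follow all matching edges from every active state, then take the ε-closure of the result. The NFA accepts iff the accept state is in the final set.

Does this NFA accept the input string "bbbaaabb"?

S₀ = ε-closure({0}) = {0,1,2,3,4,6}
'b' @ 1: {1,2,3,4,6,7}  [accepting]
'b' @ 2: {1,2,3,4,6,7}  [accepting]
'b' @ 3: {1,2,3,4,6,7}  [accepting]
'a' @ 4: {3,4,5,6}
'a' @ 5: {3,4,5,6}
'a' @ 6: {3,4,5,6}
'b' @ 7: {1,2,3,4,6,7}  [accepting]
'b' @ 8: {1,2,3,4,6,7}  [accepting]
after full input: {1,2,3,4,6,7}  (accept=1 in)

Answer: ACCEPT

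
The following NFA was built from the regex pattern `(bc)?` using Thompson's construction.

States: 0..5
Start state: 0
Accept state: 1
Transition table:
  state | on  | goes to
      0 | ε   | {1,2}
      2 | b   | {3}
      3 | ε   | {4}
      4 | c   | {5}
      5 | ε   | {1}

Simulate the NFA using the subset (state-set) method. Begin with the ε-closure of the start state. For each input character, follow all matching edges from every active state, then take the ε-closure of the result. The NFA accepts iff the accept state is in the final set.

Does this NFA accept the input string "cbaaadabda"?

Answer: REJECT

Trace:
start: ε-closure({0}) = {0,1,2}
'c' @ 1: {}  — state set empty
rest 'baaadabda' ignored (set empty)
end set {} — state 1 not in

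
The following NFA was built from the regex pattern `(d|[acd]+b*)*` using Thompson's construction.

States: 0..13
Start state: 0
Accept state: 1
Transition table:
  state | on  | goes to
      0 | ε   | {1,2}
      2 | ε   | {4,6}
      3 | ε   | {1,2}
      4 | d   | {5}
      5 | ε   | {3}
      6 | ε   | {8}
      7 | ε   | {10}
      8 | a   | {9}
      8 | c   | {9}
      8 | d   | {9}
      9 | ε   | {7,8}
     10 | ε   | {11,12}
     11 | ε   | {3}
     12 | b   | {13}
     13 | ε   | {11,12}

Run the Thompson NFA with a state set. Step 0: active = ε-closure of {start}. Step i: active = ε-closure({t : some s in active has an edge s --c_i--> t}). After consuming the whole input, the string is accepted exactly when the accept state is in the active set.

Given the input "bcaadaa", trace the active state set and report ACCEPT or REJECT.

Answer: REJECT

Derivation:
start: ε-closure({0}) = {0,1,2,4,6,8}
'b' @ 1: {}  — no active states
rest 'caadaa' ignored (set empty)
after full input: {}  (accept=1 not in)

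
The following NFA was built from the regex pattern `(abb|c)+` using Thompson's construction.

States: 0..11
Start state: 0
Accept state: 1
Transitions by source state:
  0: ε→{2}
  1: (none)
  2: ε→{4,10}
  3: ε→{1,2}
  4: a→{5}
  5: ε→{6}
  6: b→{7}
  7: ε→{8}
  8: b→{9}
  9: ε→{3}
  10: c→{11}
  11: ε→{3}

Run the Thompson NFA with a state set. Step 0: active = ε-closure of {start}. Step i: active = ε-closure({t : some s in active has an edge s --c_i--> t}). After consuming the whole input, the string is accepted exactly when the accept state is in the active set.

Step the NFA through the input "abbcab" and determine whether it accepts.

Answer: REJECT

Trace:
initial (ε-close {0}): {0,2,4,10}
'a' @ 1: {5,6}
'b' @ 2: {7,8}
'b' @ 3: {1,2,3,4,9,10}  ✓accept
'c' @ 4: {1,2,3,4,10,11}  ✓accept
'a' @ 5: {5,6}
'b' @ 6: {7,8}
end set {7,8} — state 1 not in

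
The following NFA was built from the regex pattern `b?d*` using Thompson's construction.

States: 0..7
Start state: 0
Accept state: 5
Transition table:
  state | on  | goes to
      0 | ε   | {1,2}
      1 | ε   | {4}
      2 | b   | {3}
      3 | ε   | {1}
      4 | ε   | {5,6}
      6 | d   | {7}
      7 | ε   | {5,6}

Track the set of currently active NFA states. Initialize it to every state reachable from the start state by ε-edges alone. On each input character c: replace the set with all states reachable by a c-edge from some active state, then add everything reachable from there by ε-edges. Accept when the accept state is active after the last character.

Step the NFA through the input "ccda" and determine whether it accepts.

S₀ = ε-closure({0}) = {0,1,2,4,5,6}
'c' @ 1: {}  — dead — no transitions
rest 'cda' ignored (set empty)
after full input: {}  (accept=5 not in)

Answer: REJECT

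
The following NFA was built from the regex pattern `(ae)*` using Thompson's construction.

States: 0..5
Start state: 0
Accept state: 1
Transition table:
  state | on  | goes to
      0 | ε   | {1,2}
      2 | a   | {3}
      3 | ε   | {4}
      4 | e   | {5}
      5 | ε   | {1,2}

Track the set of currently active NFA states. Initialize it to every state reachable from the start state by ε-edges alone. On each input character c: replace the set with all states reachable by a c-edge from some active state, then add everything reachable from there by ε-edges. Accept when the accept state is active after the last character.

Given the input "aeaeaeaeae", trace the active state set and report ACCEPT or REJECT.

initial (ε-close {0}): {0,1,2}
'a' @ 1: {3,4}
'e' @ 2: {1,2,5}  [accepting]
'a' @ 3: {3,4}
'e' @ 4: {1,2,5}  [accepting]
'a' @ 5: {3,4}
'e' @ 6: {1,2,5}  [accepting]
'a' @ 7: {3,4}
'e' @ 8: {1,2,5}  [accepting]
'a' @ 9: {3,4}
'e' @ 10: {1,2,5}  [accepting]
after full input: {1,2,5}  (accept=1 in)

Answer: ACCEPT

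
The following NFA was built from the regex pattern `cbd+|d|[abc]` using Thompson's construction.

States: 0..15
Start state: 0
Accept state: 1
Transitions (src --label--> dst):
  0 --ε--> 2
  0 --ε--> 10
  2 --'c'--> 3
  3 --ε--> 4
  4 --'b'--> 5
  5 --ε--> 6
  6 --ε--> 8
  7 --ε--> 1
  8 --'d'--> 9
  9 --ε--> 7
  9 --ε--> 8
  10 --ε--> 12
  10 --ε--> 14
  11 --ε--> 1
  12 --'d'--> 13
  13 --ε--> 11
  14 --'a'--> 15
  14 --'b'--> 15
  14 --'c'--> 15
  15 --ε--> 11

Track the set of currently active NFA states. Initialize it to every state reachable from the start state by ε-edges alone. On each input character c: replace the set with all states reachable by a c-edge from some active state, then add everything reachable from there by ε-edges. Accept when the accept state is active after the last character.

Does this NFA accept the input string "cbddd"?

start: ε-closure({0}) = {0,2,10,12,14}
'c' @ 1: {1,3,4,11,15}  [accepting]
'b' @ 2: {5,6,8}
'd' @ 3: {1,7,8,9}  [accepting]
'd' @ 4: {1,7,8,9}  [accepting]
'd' @ 5: {1,7,8,9}  [accepting]
final: {1,7,8,9}; accept 1 in set

Answer: ACCEPT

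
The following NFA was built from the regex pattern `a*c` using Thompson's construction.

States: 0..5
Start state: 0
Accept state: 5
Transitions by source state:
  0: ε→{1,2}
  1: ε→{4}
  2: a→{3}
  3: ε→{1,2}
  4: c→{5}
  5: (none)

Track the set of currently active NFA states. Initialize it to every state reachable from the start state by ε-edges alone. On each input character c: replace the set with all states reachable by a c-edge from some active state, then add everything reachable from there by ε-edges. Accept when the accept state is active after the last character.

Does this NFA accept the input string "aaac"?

start: ε-closure({0}) = {0,1,2,4}
'a' @ 1: {1,2,3,4}
'a' @ 2: {1,2,3,4}
'a' @ 3: {1,2,3,4}
'c' @ 4: {5}  [accepting]
final: {5}; accept 5 in set

Answer: ACCEPT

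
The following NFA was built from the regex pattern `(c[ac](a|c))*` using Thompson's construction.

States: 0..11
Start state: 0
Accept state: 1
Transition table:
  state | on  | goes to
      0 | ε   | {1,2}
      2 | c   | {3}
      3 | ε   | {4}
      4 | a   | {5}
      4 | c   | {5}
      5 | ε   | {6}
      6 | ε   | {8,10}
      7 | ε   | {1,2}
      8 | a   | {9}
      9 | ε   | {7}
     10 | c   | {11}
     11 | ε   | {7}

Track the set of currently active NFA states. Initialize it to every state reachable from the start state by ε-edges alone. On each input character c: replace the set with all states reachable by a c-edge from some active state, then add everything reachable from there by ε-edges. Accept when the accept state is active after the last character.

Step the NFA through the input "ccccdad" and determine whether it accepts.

Answer: REJECT

Derivation:
start: ε-closure({0}) = {0,1,2}
'c' @ 1: {3,4}
'c' @ 2: {5,6,8,10}
'c' @ 3: {1,2,7,11}  ✓accept
'c' @ 4: {3,4}
'd' @ 5: {}  — no active states
rest 'ad' ignored (set empty)
final: {}; accept 1 not in set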